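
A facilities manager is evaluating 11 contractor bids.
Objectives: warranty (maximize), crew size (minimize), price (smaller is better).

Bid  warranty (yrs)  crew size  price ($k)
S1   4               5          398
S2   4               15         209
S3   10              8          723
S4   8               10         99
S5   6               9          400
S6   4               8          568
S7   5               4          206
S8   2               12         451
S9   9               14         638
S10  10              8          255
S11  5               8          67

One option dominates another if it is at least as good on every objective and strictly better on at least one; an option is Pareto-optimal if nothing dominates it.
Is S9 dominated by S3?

S3 vs S9: S3 is worse on price (723 vs 638), so it does not dominate S9.

No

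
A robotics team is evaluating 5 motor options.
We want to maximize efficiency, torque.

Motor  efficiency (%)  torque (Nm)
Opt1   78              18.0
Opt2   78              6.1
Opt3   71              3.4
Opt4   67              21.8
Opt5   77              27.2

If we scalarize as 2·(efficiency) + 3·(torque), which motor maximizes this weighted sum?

Opt1: 2·78 + 3·18.0 = 210.0
Opt2: 2·78 + 3·6.1 = 174.3
Opt3: 2·71 + 3·3.4 = 152.2
Opt4: 2·67 + 3·21.8 = 199.4
Opt5: 2·77 + 3·27.2 = 235.6
Highest: Opt5 at 235.6.

Opt5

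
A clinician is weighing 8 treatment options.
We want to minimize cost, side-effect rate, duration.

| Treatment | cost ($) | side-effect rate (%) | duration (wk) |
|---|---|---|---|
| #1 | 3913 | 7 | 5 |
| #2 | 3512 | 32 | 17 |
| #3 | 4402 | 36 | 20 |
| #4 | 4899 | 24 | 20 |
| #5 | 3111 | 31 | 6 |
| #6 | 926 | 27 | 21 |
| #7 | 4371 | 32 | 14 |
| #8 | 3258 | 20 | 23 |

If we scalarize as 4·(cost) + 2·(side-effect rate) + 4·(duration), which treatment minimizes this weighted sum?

#6

#1: 4·3913 + 2·7 + 4·5 = 15686
#2: 4·3512 + 2·32 + 4·17 = 14180
#3: 4·4402 + 2·36 + 4·20 = 17760
#4: 4·4899 + 2·24 + 4·20 = 19724
#5: 4·3111 + 2·31 + 4·6 = 12530
#6: 4·926 + 2·27 + 4·21 = 3842
#7: 4·4371 + 2·32 + 4·14 = 17604
#8: 4·3258 + 2·20 + 4·23 = 13164
Lowest: #6 at 3842.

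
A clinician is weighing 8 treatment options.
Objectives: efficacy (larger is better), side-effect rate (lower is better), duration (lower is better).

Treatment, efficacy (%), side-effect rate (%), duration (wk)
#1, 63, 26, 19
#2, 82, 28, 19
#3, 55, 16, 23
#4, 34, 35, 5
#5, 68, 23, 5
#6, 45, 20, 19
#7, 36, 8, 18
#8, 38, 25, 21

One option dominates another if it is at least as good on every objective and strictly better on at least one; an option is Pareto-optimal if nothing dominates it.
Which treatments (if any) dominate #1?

#5

#5: efficacy 68≥63, side-effect rate 23≤26, duration 5≤19 — dominates #1.
Others (#2, #3, #4, #6, #7, #8) are each worse than #1 on at least one objective.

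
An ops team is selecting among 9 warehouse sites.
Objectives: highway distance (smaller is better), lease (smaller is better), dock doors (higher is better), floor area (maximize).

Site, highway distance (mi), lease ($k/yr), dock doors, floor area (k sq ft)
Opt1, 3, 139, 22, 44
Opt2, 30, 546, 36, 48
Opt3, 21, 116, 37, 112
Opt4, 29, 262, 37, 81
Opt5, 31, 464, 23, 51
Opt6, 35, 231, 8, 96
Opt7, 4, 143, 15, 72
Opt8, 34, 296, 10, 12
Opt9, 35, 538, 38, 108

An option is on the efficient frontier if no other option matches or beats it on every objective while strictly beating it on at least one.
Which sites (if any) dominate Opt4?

Opt3

Opt3: highway distance 21≤29, lease 116≤262, dock doors 37≥37, floor area 112≥81 — dominates Opt4.
Others (Opt1, Opt2, Opt5, Opt6, Opt7, Opt8, Opt9) are each worse than Opt4 on at least one objective.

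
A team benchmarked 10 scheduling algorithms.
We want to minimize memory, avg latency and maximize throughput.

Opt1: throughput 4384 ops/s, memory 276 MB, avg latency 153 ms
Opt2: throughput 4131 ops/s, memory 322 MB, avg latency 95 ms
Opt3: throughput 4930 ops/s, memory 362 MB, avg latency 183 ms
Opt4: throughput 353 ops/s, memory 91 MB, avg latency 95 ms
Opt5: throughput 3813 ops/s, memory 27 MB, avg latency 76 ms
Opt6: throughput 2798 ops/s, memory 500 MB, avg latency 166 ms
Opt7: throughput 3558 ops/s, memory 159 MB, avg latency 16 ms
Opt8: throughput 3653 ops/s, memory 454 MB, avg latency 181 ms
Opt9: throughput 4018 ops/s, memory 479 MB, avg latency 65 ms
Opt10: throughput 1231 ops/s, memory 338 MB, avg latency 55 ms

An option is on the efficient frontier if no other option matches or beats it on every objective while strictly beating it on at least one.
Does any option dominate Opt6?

Opt1 vs Opt6: throughput 4384≥2798, memory 276≤500, avg latency 153≤166 — Opt1 is at least as good on every objective and strictly better on at least one, so Opt1 dominates Opt6.

Yes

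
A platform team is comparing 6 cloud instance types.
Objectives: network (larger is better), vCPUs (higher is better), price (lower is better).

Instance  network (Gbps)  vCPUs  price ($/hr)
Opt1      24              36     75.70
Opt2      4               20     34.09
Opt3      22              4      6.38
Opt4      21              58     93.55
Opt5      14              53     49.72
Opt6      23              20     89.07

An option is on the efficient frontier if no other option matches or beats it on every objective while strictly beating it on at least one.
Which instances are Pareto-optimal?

Opt1, Opt2, Opt3, Opt4, Opt5

Opt1: not dominated (best network).
Opt2: not dominated.
Opt3: not dominated (best price).
Opt4: not dominated (best vCPUs).
Opt5: not dominated.
Opt6: dominated by Opt1 (network 24≥23, vCPUs 36≥20, price 75.70≤89.07).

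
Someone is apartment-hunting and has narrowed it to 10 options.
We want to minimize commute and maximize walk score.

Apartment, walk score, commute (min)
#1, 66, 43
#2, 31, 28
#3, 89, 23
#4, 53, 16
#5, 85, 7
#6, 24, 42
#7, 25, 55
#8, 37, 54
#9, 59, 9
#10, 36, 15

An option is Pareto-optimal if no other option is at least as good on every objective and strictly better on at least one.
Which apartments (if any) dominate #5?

none

#1: worse on walk score (66 vs 85).
#2: worse on walk score (31 vs 85).
#3: worse on commute (23 vs 7).
#4: worse on walk score (53 vs 85).
#6: worse on walk score (24 vs 85).
#7: worse on walk score (25 vs 85).
#8: worse on walk score (37 vs 85).
#9: worse on walk score (59 vs 85).
#10: worse on walk score (36 vs 85).
No option dominates #5.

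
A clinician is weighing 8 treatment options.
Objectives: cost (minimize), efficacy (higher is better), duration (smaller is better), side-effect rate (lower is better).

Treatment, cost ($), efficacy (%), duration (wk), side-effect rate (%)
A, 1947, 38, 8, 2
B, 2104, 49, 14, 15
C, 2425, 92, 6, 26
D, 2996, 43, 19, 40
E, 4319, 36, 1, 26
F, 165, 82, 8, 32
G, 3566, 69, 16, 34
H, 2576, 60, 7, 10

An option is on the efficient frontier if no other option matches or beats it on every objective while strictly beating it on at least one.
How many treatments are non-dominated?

A: not dominated (best side-effect rate).
B: not dominated.
C: not dominated (best efficacy).
D: dominated by B (cost 2104≤2996, efficacy 49≥43, duration 14≤19, side-effect rate 15≤40).
E: not dominated (best duration).
F: not dominated (best cost).
G: dominated by C (cost 2425≤3566, efficacy 92≥69, duration 6≤16, side-effect rate 26≤34).
H: not dominated.
Pareto-optimal: A, B, C, E, F, H → 6.

6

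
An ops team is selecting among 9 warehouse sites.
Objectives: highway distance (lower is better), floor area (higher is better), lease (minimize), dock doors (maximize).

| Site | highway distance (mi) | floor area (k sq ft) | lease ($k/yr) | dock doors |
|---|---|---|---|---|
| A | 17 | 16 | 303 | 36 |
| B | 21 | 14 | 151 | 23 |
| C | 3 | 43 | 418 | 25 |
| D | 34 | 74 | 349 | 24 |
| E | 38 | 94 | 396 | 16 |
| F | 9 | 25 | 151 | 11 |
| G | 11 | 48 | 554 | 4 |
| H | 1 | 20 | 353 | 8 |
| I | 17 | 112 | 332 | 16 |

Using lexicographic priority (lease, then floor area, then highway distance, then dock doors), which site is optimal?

First minimize lease: best is 151, kept {B, F}.
Then maximize floor area: best is 25, kept {F}.

F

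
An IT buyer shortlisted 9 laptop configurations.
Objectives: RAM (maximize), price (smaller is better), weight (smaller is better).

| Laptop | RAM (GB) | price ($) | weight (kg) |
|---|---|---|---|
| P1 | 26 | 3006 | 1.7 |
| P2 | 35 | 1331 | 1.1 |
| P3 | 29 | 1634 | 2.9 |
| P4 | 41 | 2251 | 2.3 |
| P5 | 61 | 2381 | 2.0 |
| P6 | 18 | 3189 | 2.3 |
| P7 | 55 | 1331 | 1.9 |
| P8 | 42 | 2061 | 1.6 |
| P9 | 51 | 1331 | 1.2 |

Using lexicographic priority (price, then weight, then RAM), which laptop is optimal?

First minimize price: best is 1331, kept {P2, P7, P9}.
Then minimize weight: best is 1.1, kept {P2}.

P2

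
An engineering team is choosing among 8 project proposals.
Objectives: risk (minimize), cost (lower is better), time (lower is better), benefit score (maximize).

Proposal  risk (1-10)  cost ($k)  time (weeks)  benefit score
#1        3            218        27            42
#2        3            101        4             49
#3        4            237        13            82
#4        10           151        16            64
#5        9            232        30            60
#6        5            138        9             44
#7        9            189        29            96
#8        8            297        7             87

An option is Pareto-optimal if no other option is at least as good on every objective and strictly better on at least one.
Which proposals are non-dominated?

#2, #3, #4, #7, #8

#1: dominated by #2 (risk 3≤3, cost 101≤218, time 4≤27, benefit score 49≥42).
#2: not dominated (best cost).
#3: not dominated.
#4: not dominated.
#5: dominated by #7 (risk 9≤9, cost 189≤232, time 29≤30, benefit score 96≥60).
#6: dominated by #2 (risk 3≤5, cost 101≤138, time 4≤9, benefit score 49≥44).
#7: not dominated (best benefit score).
#8: not dominated.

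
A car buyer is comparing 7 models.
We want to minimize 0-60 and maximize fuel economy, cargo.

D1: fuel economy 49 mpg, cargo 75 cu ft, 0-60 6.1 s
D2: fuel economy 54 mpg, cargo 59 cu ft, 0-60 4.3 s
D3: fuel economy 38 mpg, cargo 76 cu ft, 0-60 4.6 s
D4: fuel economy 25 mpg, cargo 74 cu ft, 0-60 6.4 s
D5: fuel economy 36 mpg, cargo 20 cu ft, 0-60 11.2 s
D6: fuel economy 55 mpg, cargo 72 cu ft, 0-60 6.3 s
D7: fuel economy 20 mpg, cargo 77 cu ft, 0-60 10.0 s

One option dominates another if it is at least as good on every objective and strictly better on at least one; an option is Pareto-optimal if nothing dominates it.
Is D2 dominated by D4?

D4 vs D2: D4 is worse on fuel economy (25 vs 54), so it does not dominate D2.

No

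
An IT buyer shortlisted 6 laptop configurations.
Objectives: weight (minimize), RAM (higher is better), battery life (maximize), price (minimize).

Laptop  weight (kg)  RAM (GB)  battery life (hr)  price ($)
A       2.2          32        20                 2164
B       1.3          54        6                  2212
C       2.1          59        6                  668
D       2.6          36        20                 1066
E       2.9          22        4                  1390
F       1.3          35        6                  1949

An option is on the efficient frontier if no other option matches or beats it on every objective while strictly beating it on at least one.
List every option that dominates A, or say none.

B: worse on battery life (6 vs 20).
C: worse on battery life (6 vs 20).
D: worse on weight (2.6 vs 2.2).
E: worse on weight (2.9 vs 2.2).
F: worse on battery life (6 vs 20).
No option dominates A.

none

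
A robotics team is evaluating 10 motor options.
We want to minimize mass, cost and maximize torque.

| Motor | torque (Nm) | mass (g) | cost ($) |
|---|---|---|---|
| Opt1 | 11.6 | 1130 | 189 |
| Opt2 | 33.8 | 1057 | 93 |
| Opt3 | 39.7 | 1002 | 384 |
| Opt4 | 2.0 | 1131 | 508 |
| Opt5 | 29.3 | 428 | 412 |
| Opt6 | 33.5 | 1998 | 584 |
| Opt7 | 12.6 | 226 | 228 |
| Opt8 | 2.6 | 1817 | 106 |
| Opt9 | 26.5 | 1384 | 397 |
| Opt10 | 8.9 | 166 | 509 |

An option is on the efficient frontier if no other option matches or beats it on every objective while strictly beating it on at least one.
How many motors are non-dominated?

5

Opt1: dominated by Opt2 (torque 33.8≥11.6, mass 1057≤1130, cost 93≤189).
Opt2: not dominated (best cost).
Opt3: not dominated (best torque).
Opt4: dominated by Opt1 (torque 11.6≥2.0, mass 1130≤1131, cost 189≤508).
Opt5: not dominated.
Opt6: dominated by Opt2 (torque 33.8≥33.5, mass 1057≤1998, cost 93≤584).
Opt7: not dominated.
Opt8: dominated by Opt2 (torque 33.8≥2.6, mass 1057≤1817, cost 93≤106).
Opt9: dominated by Opt2 (torque 33.8≥26.5, mass 1057≤1384, cost 93≤397).
Opt10: not dominated (best mass).
Pareto-optimal: Opt2, Opt3, Opt5, Opt7, Opt10 → 5.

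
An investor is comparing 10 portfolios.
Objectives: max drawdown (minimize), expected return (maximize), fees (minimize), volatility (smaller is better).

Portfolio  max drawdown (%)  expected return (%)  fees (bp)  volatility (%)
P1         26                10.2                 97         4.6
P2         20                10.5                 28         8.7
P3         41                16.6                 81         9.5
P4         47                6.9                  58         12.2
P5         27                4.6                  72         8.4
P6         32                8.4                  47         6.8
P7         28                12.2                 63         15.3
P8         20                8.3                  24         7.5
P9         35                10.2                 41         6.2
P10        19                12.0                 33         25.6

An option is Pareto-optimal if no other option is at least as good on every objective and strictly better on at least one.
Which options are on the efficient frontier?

P1: not dominated (best volatility).
P2: not dominated.
P3: not dominated (best expected return).
P4: dominated by P2 (max drawdown 20≤47, expected return 10.5≥6.9, fees 28≤58, volatility 8.7≤12.2).
P5: dominated by P8 (max drawdown 20≤27, expected return 8.3≥4.6, fees 24≤72, volatility 7.5≤8.4).
P6: not dominated.
P7: not dominated.
P8: not dominated (best fees).
P9: not dominated.
P10: not dominated (best max drawdown).

P1, P2, P3, P6, P7, P8, P9, P10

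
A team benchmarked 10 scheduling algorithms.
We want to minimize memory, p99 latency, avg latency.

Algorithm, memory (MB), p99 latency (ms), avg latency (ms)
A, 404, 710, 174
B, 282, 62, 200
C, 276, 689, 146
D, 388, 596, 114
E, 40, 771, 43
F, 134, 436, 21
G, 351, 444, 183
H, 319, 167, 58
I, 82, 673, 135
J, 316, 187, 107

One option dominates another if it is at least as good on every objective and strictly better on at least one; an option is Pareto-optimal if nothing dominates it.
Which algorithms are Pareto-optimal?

B, E, F, H, I, J

A: dominated by C (memory 276≤404, p99 latency 689≤710, avg latency 146≤174).
B: not dominated (best p99 latency).
C: dominated by F (memory 134≤276, p99 latency 436≤689, avg latency 21≤146).
D: dominated by F (memory 134≤388, p99 latency 436≤596, avg latency 21≤114).
E: not dominated (best memory).
F: not dominated (best avg latency).
G: dominated by F (memory 134≤351, p99 latency 436≤444, avg latency 21≤183).
H: not dominated.
I: not dominated.
J: not dominated.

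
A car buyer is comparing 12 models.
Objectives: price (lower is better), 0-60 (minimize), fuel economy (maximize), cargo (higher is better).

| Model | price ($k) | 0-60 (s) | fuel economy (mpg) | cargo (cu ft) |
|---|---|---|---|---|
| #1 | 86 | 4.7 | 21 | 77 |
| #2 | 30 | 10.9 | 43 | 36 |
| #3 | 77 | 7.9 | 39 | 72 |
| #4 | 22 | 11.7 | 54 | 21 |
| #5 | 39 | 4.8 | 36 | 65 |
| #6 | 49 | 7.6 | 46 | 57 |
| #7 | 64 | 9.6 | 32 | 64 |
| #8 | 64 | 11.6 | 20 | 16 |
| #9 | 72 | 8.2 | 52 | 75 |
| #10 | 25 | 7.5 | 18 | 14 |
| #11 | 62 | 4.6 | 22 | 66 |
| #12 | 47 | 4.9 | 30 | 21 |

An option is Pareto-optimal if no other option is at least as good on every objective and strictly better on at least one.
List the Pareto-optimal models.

#1, #2, #3, #4, #5, #6, #9, #10, #11

#1: not dominated (best cargo).
#2: not dominated.
#3: not dominated.
#4: not dominated (best price).
#5: not dominated.
#6: not dominated.
#7: dominated by #5 (price 39≤64, 0-60 4.8≤9.6, fuel economy 36≥32, cargo 65≥64).
#8: dominated by #2 (price 30≤64, 0-60 10.9≤11.6, fuel economy 43≥20, cargo 36≥16).
#9: not dominated.
#10: not dominated.
#11: not dominated (best 0-60).
#12: dominated by #5 (price 39≤47, 0-60 4.8≤4.9, fuel economy 36≥30, cargo 65≥21).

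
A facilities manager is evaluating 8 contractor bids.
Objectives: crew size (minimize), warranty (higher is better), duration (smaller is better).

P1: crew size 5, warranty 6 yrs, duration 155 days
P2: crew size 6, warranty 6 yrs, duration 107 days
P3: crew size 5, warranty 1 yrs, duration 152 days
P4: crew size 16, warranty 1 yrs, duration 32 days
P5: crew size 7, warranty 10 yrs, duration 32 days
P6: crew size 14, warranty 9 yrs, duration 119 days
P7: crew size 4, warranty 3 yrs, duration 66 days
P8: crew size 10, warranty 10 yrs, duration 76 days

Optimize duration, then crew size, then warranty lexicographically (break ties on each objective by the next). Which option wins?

P5

First minimize duration: best is 32, kept {P4, P5}.
Then minimize crew size: best is 7, kept {P5}.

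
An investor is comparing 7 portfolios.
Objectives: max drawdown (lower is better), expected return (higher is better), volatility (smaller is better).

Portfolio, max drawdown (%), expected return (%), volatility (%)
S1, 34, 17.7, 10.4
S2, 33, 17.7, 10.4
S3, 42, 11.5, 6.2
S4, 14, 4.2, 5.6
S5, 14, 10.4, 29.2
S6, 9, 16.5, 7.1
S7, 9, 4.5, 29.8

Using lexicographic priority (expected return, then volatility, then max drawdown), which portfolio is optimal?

First maximize expected return: best is 17.7, kept {S1, S2}.
Then minimize volatility: best is 10.4, kept {S1, S2}.
Then minimize max drawdown: best is 33, kept {S2}.

S2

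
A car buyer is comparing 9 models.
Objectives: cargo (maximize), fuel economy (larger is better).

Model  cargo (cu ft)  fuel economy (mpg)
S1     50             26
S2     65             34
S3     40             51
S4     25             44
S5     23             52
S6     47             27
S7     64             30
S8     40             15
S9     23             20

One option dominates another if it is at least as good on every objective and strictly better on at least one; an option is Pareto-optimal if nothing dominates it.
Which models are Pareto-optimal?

S2, S3, S5

S1: dominated by S2 (cargo 65≥50, fuel economy 34≥26).
S2: not dominated (best cargo).
S3: not dominated.
S4: dominated by S3 (cargo 40≥25, fuel economy 51≥44).
S5: not dominated (best fuel economy).
S6: dominated by S2 (cargo 65≥47, fuel economy 34≥27).
S7: dominated by S2 (cargo 65≥64, fuel economy 34≥30).
S8: dominated by S1 (cargo 50≥40, fuel economy 26≥15).
S9: dominated by S1 (cargo 50≥23, fuel economy 26≥20).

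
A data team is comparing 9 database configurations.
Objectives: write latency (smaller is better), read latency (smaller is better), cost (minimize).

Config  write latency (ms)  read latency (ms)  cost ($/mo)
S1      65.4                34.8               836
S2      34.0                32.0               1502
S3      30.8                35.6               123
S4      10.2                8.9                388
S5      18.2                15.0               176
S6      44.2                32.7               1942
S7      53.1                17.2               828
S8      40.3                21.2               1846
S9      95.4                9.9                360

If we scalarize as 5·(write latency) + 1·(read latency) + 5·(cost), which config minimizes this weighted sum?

S3

S1: 5·65.4 + 1·34.8 + 5·836 = 4541.8
S2: 5·34.0 + 1·32.0 + 5·1502 = 7712.0
S3: 5·30.8 + 1·35.6 + 5·123 = 804.6
S4: 5·10.2 + 1·8.9 + 5·388 = 1999.9
S5: 5·18.2 + 1·15.0 + 5·176 = 986.0
S6: 5·44.2 + 1·32.7 + 5·1942 = 9963.7
S7: 5·53.1 + 1·17.2 + 5·828 = 4422.7
S8: 5·40.3 + 1·21.2 + 5·1846 = 9452.7
S9: 5·95.4 + 1·9.9 + 5·360 = 2286.9
Lowest: S3 at 804.6.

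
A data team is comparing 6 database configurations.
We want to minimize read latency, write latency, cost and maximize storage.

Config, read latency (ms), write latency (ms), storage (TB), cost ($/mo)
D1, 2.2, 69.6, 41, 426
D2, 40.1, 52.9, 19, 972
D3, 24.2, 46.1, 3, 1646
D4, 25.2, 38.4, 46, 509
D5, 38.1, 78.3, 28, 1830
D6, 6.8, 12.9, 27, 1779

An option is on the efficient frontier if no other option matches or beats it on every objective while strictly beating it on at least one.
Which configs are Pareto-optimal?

D1, D3, D4, D6

D1: not dominated (best read latency).
D2: dominated by D4 (read latency 25.2≤40.1, write latency 38.4≤52.9, storage 46≥19, cost 509≤972).
D3: not dominated.
D4: not dominated (best storage).
D5: dominated by D1 (read latency 2.2≤38.1, write latency 69.6≤78.3, storage 41≥28, cost 426≤1830).
D6: not dominated (best write latency).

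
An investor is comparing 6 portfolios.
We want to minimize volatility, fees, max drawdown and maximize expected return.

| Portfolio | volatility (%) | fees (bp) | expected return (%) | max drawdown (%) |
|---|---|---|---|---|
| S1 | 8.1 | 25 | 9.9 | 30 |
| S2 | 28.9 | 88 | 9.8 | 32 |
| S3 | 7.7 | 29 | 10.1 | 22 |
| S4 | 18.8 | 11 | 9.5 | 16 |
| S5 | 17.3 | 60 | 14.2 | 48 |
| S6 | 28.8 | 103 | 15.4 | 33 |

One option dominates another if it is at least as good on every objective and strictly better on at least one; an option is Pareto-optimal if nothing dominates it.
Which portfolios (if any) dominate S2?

S1: volatility 8.1≤28.9, fees 25≤88, expected return 9.9≥9.8, max drawdown 30≤32 — dominates S2.
S3: volatility 7.7≤28.9, fees 29≤88, expected return 10.1≥9.8, max drawdown 22≤32 — dominates S2.
Others (S4, S5, S6) are each worse than S2 on at least one objective.

S1, S3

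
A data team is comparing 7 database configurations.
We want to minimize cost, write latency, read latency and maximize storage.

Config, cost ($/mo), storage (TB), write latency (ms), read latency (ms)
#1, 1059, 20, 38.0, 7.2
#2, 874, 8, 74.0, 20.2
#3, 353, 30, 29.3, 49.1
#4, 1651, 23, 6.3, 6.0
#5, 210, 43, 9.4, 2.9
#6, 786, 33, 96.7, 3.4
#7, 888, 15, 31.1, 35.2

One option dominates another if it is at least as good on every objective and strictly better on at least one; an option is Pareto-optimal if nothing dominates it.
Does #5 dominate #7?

#5 vs #7: cost 210≤888, storage 43≥15, write latency 9.4≤31.1, read latency 2.9≤35.2 — #5 is at least as good on every objective with at least one strict improvement.

Yes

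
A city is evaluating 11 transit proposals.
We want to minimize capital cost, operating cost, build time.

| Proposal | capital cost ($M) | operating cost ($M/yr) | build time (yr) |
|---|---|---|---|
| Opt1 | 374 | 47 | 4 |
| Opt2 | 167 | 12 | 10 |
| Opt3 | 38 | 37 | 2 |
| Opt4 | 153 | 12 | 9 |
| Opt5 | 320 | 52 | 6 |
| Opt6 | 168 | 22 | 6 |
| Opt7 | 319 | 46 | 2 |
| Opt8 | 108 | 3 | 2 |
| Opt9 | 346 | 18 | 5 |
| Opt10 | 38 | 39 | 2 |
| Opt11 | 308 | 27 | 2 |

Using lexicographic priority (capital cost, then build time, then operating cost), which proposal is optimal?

Opt3

First minimize capital cost: best is 38, kept {Opt3, Opt10}.
Then minimize build time: best is 2, kept {Opt3, Opt10}.
Then minimize operating cost: best is 37, kept {Opt3}.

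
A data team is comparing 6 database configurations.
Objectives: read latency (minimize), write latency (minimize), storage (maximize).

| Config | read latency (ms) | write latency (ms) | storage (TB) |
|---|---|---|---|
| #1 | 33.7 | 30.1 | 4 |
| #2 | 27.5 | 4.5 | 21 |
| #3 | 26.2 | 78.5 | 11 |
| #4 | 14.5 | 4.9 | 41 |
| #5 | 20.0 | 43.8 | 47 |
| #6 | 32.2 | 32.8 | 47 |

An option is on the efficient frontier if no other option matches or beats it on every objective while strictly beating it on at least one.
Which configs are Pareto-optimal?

#2, #4, #5, #6

#1: dominated by #2 (read latency 27.5≤33.7, write latency 4.5≤30.1, storage 21≥4).
#2: not dominated (best write latency).
#3: dominated by #4 (read latency 14.5≤26.2, write latency 4.9≤78.5, storage 41≥11).
#4: not dominated (best read latency).
#5: not dominated.
#6: not dominated.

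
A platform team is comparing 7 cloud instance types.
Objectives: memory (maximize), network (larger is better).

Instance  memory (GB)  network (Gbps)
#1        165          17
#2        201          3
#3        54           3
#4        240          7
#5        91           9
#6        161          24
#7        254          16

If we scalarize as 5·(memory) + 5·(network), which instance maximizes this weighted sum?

#7

#1: 5·165 + 5·17 = 910
#2: 5·201 + 5·3 = 1020
#3: 5·54 + 5·3 = 285
#4: 5·240 + 5·7 = 1235
#5: 5·91 + 5·9 = 500
#6: 5·161 + 5·24 = 925
#7: 5·254 + 5·16 = 1350
Highest: #7 at 1350.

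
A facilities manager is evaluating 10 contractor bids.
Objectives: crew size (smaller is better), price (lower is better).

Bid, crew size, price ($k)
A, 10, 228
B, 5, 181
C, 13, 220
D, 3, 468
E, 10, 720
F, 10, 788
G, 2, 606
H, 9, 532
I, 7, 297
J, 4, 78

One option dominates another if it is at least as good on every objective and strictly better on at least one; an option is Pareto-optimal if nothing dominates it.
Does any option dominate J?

No

A: worse on crew size (10 vs 4).
B: worse on crew size (5 vs 4).
C: worse on crew size (13 vs 4).
D: worse on price (468 vs 78).
E: worse on crew size (10 vs 4).
F: worse on crew size (10 vs 4).
G: worse on price (606 vs 78).
H: worse on crew size (9 vs 4).
I: worse on crew size (7 vs 4).
No option is at least as good as J on every objective and strictly better on one.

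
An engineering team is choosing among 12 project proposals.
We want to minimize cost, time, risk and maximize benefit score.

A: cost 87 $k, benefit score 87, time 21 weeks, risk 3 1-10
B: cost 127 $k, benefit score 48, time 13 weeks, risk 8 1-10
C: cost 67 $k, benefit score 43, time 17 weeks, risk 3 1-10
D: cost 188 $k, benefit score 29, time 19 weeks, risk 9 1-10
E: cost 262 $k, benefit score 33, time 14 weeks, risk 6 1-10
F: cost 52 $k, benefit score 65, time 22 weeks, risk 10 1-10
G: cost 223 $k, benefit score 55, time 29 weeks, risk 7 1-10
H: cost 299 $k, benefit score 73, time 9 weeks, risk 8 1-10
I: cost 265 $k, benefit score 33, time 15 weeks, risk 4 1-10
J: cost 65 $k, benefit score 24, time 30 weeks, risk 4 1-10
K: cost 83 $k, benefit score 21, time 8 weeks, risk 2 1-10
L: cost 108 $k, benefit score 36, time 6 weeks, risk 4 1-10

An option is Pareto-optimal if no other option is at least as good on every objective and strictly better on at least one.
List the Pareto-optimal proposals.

A, B, C, F, H, J, K, L

A: not dominated (best benefit score).
B: not dominated.
C: not dominated.
D: dominated by B (cost 127≤188, benefit score 48≥29, time 13≤19, risk 8≤9).
E: dominated by L (cost 108≤262, benefit score 36≥33, time 6≤14, risk 4≤6).
F: not dominated (best cost).
G: dominated by A (cost 87≤223, benefit score 87≥55, time 21≤29, risk 3≤7).
H: not dominated.
I: dominated by L (cost 108≤265, benefit score 36≥33, time 6≤15, risk 4≤4).
J: not dominated.
K: not dominated (best risk).
L: not dominated (best time).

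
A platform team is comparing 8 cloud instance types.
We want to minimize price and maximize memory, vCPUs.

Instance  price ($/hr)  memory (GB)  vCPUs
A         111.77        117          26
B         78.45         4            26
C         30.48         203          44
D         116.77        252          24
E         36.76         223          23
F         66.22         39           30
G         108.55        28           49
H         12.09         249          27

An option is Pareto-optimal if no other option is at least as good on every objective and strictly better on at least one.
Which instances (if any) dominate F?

C: price 30.48≤66.22, memory 203≥39, vCPUs 44≥30 — dominates F.
Others (A, B, D, E, G, H) are each worse than F on at least one objective.

C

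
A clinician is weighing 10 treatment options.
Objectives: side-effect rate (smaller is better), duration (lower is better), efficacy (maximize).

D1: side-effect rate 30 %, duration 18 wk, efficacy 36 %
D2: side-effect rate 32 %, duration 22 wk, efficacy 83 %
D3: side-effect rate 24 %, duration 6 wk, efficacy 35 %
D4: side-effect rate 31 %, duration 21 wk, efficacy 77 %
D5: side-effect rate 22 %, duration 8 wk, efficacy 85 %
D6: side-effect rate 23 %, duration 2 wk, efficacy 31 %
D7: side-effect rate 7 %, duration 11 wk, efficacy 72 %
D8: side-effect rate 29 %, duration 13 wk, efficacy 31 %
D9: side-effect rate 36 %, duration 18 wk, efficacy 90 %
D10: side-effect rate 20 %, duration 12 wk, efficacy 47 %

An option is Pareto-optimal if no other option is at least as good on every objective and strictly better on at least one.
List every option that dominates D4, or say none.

D5

D5: side-effect rate 22≤31, duration 8≤21, efficacy 85≥77 — dominates D4.
Others (D1, D2, D3, D6, D7, D8, D9, D10) are each worse than D4 on at least one objective.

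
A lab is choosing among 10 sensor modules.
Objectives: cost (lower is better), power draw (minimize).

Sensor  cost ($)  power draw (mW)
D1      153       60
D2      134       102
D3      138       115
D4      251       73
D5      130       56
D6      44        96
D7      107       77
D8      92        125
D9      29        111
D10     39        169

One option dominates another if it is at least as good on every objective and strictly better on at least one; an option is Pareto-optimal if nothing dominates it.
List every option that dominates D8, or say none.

D6: cost 44≤92, power draw 96≤125 — dominates D8.
D9: cost 29≤92, power draw 111≤125 — dominates D8.
Others (D1, D2, D3, D4, D5, D7, D10) are each worse than D8 on at least one objective.

D6, D9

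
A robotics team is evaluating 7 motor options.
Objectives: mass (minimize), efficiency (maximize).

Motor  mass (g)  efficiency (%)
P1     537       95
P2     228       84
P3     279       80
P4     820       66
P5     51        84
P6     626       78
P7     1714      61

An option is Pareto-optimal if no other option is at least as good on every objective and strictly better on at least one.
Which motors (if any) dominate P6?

P1, P2, P3, P5

P1: mass 537≤626, efficiency 95≥78 — dominates P6.
P2: mass 228≤626, efficiency 84≥78 — dominates P6.
P3: mass 279≤626, efficiency 80≥78 — dominates P6.
P5: mass 51≤626, efficiency 84≥78 — dominates P6.
Others (P4, P7) are each worse than P6 on at least one objective.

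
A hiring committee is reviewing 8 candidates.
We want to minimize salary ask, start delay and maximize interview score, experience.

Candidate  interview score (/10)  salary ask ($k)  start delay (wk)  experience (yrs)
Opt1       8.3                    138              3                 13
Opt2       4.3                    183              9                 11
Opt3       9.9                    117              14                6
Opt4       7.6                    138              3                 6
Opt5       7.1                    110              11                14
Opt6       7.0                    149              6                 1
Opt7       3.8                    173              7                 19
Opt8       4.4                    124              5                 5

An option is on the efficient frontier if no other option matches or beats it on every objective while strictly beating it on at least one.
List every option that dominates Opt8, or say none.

none

Opt1: worse on salary ask (138 vs 124).
Opt2: worse on interview score (4.3 vs 4.4).
Opt3: worse on start delay (14 vs 5).
Opt4: worse on salary ask (138 vs 124).
Opt5: worse on start delay (11 vs 5).
Opt6: worse on salary ask (149 vs 124).
Opt7: worse on interview score (3.8 vs 4.4).
No option dominates Opt8.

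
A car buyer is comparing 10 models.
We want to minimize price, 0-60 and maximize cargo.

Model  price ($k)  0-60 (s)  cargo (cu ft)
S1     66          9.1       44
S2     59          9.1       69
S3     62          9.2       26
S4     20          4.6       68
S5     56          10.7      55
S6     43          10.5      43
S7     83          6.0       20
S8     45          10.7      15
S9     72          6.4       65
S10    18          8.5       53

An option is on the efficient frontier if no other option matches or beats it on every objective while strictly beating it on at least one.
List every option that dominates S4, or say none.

S1: worse on price (66 vs 20).
S2: worse on price (59 vs 20).
S3: worse on price (62 vs 20).
S5: worse on price (56 vs 20).
S6: worse on price (43 vs 20).
S7: worse on price (83 vs 20).
S8: worse on price (45 vs 20).
S9: worse on price (72 vs 20).
S10: worse on 0-60 (8.5 vs 4.6).
No option dominates S4.

none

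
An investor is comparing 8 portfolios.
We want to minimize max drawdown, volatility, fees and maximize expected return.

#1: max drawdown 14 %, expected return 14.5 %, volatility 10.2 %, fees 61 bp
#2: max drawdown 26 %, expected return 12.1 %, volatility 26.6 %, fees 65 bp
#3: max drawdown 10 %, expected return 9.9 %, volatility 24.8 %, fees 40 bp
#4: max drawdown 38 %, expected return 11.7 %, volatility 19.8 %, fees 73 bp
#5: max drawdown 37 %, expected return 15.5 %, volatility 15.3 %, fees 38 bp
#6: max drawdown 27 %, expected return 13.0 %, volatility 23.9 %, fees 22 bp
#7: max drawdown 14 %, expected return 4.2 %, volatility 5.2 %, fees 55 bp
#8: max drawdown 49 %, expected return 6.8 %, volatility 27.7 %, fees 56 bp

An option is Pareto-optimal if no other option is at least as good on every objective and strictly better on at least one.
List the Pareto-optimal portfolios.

#1, #3, #5, #6, #7

#1: not dominated.
#2: dominated by #1 (max drawdown 14≤26, expected return 14.5≥12.1, volatility 10.2≤26.6, fees 61≤65).
#3: not dominated (best max drawdown).
#4: dominated by #1 (max drawdown 14≤38, expected return 14.5≥11.7, volatility 10.2≤19.8, fees 61≤73).
#5: not dominated (best expected return).
#6: not dominated (best fees).
#7: not dominated (best volatility).
#8: dominated by #3 (max drawdown 10≤49, expected return 9.9≥6.8, volatility 24.8≤27.7, fees 40≤56).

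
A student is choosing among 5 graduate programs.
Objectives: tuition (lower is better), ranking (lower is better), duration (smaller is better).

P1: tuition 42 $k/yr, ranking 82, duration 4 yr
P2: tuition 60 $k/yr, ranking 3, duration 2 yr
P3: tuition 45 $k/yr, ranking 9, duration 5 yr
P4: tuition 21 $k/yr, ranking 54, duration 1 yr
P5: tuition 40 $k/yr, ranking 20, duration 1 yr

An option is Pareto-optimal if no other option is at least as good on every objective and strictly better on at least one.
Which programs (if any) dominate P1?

P4: tuition 21≤42, ranking 54≤82, duration 1≤4 — dominates P1.
P5: tuition 40≤42, ranking 20≤82, duration 1≤4 — dominates P1.
Others (P2, P3) are each worse than P1 on at least one objective.

P4, P5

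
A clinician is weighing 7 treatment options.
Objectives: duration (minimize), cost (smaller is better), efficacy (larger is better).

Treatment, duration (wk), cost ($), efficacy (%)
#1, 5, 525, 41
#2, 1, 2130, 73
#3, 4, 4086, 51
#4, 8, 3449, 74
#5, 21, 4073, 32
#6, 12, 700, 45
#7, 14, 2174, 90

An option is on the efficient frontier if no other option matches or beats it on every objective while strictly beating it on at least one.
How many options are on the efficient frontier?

5

#1: not dominated (best cost).
#2: not dominated (best duration).
#3: dominated by #2 (duration 1≤4, cost 2130≤4086, efficacy 73≥51).
#4: not dominated.
#5: dominated by #1 (duration 5≤21, cost 525≤4073, efficacy 41≥32).
#6: not dominated.
#7: not dominated (best efficacy).
Pareto-optimal: #1, #2, #4, #6, #7 → 5.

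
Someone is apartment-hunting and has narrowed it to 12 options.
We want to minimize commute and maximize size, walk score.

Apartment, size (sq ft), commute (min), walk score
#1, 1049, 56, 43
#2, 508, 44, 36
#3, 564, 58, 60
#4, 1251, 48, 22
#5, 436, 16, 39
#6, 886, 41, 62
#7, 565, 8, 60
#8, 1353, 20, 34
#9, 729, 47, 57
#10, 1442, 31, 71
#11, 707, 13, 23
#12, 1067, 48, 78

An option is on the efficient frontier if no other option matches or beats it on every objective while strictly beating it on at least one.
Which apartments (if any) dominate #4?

#8, #10

#8: size 1353≥1251, commute 20≤48, walk score 34≥22 — dominates #4.
#10: size 1442≥1251, commute 31≤48, walk score 71≥22 — dominates #4.
Others (#1, #2, #3, #5, #6, #7, #9, #11, #12) are each worse than #4 on at least one objective.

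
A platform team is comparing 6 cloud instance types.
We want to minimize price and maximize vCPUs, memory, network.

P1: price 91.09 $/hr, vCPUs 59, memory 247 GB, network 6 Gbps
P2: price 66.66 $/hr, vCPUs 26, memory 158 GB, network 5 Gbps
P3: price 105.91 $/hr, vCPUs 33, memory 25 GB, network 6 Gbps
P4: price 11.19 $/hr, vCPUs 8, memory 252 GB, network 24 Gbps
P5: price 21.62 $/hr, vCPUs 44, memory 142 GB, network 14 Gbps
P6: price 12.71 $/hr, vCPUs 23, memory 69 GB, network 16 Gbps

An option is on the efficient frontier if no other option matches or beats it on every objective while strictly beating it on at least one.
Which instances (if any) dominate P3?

P1, P5

P1: price 91.09≤105.91, vCPUs 59≥33, memory 247≥25, network 6≥6 — dominates P3.
P5: price 21.62≤105.91, vCPUs 44≥33, memory 142≥25, network 14≥6 — dominates P3.
Others (P2, P4, P6) are each worse than P3 on at least one objective.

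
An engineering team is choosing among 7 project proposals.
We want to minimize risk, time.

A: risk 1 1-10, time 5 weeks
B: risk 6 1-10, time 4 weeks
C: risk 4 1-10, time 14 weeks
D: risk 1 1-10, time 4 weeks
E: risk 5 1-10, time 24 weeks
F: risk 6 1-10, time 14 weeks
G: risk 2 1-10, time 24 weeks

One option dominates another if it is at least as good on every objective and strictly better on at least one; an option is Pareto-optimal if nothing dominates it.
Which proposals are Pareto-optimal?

D

A: dominated by D (risk 1≤1, time 4≤5).
B: dominated by D (risk 1≤6, time 4≤4).
C: dominated by A (risk 1≤4, time 5≤14).
D: not dominated.
E: dominated by A (risk 1≤5, time 5≤24).
F: dominated by A (risk 1≤6, time 5≤14).
G: dominated by A (risk 1≤2, time 5≤24).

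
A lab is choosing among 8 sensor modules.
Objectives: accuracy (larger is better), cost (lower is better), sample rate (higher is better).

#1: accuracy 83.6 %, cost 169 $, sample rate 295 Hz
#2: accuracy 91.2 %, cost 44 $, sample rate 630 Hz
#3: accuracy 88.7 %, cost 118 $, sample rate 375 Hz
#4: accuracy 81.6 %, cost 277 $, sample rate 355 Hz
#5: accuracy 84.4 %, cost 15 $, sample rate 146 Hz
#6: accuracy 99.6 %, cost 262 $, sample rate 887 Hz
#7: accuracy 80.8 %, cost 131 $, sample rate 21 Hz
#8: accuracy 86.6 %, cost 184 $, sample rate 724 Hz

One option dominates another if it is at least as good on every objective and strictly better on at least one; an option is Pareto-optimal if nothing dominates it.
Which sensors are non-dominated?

#1: dominated by #2 (accuracy 91.2≥83.6, cost 44≤169, sample rate 630≥295).
#2: not dominated.
#3: dominated by #2 (accuracy 91.2≥88.7, cost 44≤118, sample rate 630≥375).
#4: dominated by #2 (accuracy 91.2≥81.6, cost 44≤277, sample rate 630≥355).
#5: not dominated (best cost).
#6: not dominated (best accuracy).
#7: dominated by #2 (accuracy 91.2≥80.8, cost 44≤131, sample rate 630≥21).
#8: not dominated.

#2, #5, #6, #8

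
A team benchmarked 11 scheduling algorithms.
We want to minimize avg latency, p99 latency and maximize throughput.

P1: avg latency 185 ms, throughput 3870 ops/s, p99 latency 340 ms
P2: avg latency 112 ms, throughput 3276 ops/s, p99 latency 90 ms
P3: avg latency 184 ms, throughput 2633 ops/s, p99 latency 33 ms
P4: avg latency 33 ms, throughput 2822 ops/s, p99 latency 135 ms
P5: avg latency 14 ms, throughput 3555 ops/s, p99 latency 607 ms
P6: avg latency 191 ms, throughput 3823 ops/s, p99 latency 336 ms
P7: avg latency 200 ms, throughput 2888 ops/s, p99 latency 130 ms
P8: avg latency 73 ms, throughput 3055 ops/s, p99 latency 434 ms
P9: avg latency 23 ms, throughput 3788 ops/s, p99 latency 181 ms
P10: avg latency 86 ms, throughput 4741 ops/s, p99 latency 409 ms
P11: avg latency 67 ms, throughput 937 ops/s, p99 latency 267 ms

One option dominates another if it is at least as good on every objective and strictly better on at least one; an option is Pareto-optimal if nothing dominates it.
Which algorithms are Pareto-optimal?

P1, P2, P3, P4, P5, P6, P9, P10

P1: not dominated.
P2: not dominated.
P3: not dominated (best p99 latency).
P4: not dominated.
P5: not dominated (best avg latency).
P6: not dominated.
P7: dominated by P2 (avg latency 112≤200, throughput 3276≥2888, p99 latency 90≤130).
P8: dominated by P9 (avg latency 23≤73, throughput 3788≥3055, p99 latency 181≤434).
P9: not dominated.
P10: not dominated (best throughput).
P11: dominated by P4 (avg latency 33≤67, throughput 2822≥937, p99 latency 135≤267).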